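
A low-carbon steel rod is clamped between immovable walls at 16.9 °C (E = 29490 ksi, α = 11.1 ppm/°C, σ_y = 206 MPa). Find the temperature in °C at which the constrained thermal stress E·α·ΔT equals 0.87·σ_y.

96.3 °C

E = 29490 ksi = 203.3 GPa.
E·α·ΔT = 179.2 MPa ⇒ ΔT = 179.2 / (203.3×10³ × 11.1×10⁻⁶) = 79.41 K.
T = 16.9 + 79.41 = 96.31 °C.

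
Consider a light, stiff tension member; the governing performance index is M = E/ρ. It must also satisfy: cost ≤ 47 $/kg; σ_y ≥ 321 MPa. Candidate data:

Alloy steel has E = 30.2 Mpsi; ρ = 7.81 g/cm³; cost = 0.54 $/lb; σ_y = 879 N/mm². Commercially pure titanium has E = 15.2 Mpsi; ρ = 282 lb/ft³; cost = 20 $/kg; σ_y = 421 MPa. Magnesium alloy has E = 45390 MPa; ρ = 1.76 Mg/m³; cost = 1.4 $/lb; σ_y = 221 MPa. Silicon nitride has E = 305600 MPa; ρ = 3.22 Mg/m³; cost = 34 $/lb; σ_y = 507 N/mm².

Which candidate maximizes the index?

Screen on constraints: cost ≤ 47 $/kg; σ_y ≥ 321 MPa. Survivors: alloy steel, commercially pure titanium.
Convert each candidate to consistent units, then evaluate M:
  alloy steel: E = 208.2 GPa, ρ = 7810 kg/m³
  commercially pure titanium: E = 104.8 GPa, ρ = 4517 kg/m³
  alloy steel: M = 26.7 MN·m/kg
  commercially pure titanium: M = 23.2 MN·m/kg
Alloy steel has the largest M.

alloy steel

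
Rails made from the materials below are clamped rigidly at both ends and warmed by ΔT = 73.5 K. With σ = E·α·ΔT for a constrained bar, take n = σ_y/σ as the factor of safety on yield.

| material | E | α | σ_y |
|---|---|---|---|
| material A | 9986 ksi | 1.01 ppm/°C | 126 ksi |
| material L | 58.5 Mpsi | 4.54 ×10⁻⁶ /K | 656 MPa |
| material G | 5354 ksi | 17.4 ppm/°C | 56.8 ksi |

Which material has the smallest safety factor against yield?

material L

Per material, after unit conversion:
  material A: E = 68.85, α = 1.01, σ_y = 868.7 → σ = 5.11 MPa, n = 170
  material L: E = 403.3, α = 4.54, σ_y = 656.0 → σ = 135 MPa, n = 4.87
  material G: E = 36.91, α = 17.4, σ_y = 391.6 → σ = 47.2 MPa, n = 8.30
Material L has the lowest safety factor, n = 4.87.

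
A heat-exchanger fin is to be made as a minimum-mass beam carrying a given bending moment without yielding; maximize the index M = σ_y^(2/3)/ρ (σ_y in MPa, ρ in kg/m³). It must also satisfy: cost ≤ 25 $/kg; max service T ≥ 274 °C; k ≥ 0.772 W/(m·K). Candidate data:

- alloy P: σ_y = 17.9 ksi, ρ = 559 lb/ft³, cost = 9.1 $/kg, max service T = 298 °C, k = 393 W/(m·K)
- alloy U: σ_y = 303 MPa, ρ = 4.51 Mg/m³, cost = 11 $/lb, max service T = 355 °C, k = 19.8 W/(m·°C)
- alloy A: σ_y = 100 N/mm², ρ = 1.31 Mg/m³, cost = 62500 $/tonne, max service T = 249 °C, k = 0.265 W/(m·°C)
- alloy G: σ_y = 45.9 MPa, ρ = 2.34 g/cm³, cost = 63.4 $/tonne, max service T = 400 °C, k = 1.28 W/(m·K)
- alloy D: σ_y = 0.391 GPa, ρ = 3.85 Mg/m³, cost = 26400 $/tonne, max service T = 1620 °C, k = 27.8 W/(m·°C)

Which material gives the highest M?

Screen on constraints: cost ≤ 25 $/kg; max service T ≥ 274 °C; k ≥ 0.772 W/(m·K). Survivors: alloy P, alloy U, alloy G.
Putting every candidate on a common basis:
  alloy P: σ_y = 123.4 MPa, ρ = 8954 kg/m³
  alloy U: σ_y = 303.0 MPa, ρ = 4510 kg/m³
  alloy G: σ_y = 45.90 MPa, ρ = 2340 kg/m³
  alloy U: M = 10.0×10⁻³
  alloy G: M = 5.48×10⁻³
  alloy P: M = 2.77×10⁻³
The maximum is for alloy U.

alloy U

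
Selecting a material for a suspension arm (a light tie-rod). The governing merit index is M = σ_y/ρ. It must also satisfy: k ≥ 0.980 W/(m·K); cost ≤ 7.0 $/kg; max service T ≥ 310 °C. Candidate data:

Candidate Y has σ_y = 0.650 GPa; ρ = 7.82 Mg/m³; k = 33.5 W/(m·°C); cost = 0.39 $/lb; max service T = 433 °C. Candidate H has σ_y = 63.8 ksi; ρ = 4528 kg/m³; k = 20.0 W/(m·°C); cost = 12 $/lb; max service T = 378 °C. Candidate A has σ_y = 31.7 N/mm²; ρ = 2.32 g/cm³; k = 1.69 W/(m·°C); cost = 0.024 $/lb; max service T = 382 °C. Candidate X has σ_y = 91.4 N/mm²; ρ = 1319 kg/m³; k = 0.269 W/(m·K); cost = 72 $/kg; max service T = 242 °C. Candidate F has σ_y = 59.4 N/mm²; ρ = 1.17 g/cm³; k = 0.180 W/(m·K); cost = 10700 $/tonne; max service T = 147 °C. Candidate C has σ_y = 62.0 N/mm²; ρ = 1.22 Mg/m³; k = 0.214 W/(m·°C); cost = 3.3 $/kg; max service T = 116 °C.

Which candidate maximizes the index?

candidate Y

Screen on constraints: k ≥ 0.980 W/(m·K); cost ≤ 7.0 $/kg; max service T ≥ 310 °C. Survivors: candidate Y, candidate A.
After converting to SI:
  candidate Y: σ_y = 650.0 MPa, ρ = 7820 kg/m³
  candidate A: σ_y = 31.70 MPa, ρ = 2320 kg/m³
  candidate Y: M = 83.1 kN·m/kg
  candidate A: M = 13.7 kN·m/kg
Highest index: candidate Y.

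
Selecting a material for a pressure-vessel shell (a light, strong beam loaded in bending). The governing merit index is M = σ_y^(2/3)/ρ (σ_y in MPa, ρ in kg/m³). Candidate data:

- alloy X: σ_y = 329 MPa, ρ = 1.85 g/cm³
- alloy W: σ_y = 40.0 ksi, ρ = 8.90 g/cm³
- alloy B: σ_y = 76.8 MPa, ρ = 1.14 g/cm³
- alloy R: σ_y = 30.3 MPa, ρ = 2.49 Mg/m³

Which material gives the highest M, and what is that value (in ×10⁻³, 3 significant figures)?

alloy X, M = 25.8×10⁻³

Putting every candidate on a common basis:
  alloy X: σ_y = 329.0 MPa, ρ = 1850 kg/m³
  alloy W: σ_y = 275.8 MPa, ρ = 8900 kg/m³
  alloy B: σ_y = 76.80 MPa, ρ = 1140 kg/m³
  alloy R: σ_y = 30.30 MPa, ρ = 2490 kg/m³
  alloy X: M = 25.8×10⁻³
  alloy B: M = 15.8×10⁻³
  alloy W: M = 4.76×10⁻³
  alloy R: M = 3.90×10⁻³
Alloy X ranks first.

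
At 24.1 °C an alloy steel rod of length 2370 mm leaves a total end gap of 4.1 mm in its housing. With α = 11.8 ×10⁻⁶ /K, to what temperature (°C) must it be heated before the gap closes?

α·L₀·ΔT = 4.1 mm ⇒ ΔT = 4.1 / (11.8×10⁻⁶ × 2370.0) = 146.6 K.
T = 24.1 + 146.6 = 170.7 °C.

171 °C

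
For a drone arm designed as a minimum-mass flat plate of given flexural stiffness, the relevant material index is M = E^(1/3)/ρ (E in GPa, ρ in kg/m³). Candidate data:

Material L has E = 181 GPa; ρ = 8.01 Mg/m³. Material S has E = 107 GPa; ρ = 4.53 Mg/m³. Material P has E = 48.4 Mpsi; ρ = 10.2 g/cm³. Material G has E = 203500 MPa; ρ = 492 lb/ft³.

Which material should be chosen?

Convert each candidate to consistent units, then evaluate M:
  material L: E = 181.0 GPa, ρ = 8010 kg/m³
  material S: E = 107.0 GPa, ρ = 4530 kg/m³
  material P: E = 333.7 GPa, ρ = 10200 kg/m³
  material G: E = 203.5 GPa, ρ = 7881 kg/m³
  material S: M = 1.05×10⁻³
  material G: M = 0.746×10⁻³
  material L: M = 0.706×10⁻³
  material P: M = 0.680×10⁻³
Material S has the largest M.

material S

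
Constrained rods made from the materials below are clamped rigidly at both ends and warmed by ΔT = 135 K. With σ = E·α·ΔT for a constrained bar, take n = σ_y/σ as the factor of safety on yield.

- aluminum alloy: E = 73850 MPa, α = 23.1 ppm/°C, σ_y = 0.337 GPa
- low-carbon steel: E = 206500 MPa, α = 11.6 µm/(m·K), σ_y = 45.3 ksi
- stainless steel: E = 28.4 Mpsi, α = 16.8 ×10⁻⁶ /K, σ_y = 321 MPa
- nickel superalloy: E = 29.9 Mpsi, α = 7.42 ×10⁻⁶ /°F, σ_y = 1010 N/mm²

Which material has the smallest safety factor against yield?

stainless steel

With everything in SI (GPa, ×10⁻⁶/K, MPa):
  aluminum alloy: E = 73.85, α = 23.1, σ_y = 337.0 → σ = 230 MPa, n = 1.46
  low-carbon steel: E = 206.5, α = 11.6, σ_y = 312.3 → σ = 323 MPa, n = 0.966
  stainless steel: E = 195.8, α = 16.8, σ_y = 321.0 → σ = 444 MPa, n = 0.723
  nickel superalloy: E = 206.2, α = 13.4, σ_y = 1010 → σ = 372 MPa, n = 2.72
Smallest n: stainless steel with n = 0.723.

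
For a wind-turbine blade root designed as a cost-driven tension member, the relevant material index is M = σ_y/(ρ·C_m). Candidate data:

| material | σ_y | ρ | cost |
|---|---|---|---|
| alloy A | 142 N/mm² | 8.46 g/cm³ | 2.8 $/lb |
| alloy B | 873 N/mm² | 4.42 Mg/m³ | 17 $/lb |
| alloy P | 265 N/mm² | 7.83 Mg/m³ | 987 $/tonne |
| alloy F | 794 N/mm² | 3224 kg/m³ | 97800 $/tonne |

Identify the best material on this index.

alloy P

In SI units:
  alloy A: σ_y = 142.0 MPa, ρ = 8460 kg/m³, cost = 6.173 $/kg
  alloy B: σ_y = 873.0 MPa, ρ = 4420 kg/m³, cost = 37.48 $/kg
  alloy P: σ_y = 265.0 MPa, ρ = 7830 kg/m³, cost = 0.9870 $/kg
  alloy F: σ_y = 794.0 MPa, ρ = 3224 kg/m³, cost = 97.80 $/kg
  alloy P: M = 34.3 kN·m per $
  alloy B: M = 5.27 kN·m per $
  alloy A: M = 2.72 kN·m per $
  alloy F: M = 2.52 kN·m per $
Alloy P ranks first.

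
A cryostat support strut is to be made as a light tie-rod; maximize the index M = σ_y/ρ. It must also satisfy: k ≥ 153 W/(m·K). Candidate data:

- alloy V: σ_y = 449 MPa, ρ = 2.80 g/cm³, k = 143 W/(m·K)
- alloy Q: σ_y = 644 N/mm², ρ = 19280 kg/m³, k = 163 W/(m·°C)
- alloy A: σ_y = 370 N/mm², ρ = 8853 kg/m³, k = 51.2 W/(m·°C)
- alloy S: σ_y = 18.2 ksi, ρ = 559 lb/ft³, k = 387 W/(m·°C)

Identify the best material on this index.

alloy Q

Screen on constraints: k ≥ 153 W/(m·K). Survivors: alloy Q, alloy S.
Putting every candidate on a common basis:
  alloy Q: σ_y = 644.0 MPa, ρ = 19280 kg/m³
  alloy S: σ_y = 125.5 MPa, ρ = 8954 kg/m³
  alloy Q: M = 33.4 kN·m/kg
  alloy S: M = 14.0 kN·m/kg
The maximum is for alloy Q.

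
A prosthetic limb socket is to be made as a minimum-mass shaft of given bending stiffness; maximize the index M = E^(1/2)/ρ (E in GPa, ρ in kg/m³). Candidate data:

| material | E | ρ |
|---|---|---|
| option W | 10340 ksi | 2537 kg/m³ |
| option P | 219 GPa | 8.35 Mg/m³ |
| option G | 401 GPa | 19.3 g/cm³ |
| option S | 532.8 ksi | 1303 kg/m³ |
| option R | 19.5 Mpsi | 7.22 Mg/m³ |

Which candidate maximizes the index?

option W

Convert each candidate to consistent units, then evaluate M:
  option W: E = 71.29 GPa, ρ = 2537 kg/m³
  option P: E = 219.0 GPa, ρ = 8350 kg/m³
  option G: E = 401.0 GPa, ρ = 19300 kg/m³
  option S: E = 3.674 GPa, ρ = 1303 kg/m³
  option R: E = 134.4 GPa, ρ = 7220 kg/m³
  option W: M = 3.33×10⁻³
  option P: M = 1.77×10⁻³
  option R: M = 1.61×10⁻³
  option S: M = 1.47×10⁻³
  option G: M = 1.04×10⁻³
Option W ranks first.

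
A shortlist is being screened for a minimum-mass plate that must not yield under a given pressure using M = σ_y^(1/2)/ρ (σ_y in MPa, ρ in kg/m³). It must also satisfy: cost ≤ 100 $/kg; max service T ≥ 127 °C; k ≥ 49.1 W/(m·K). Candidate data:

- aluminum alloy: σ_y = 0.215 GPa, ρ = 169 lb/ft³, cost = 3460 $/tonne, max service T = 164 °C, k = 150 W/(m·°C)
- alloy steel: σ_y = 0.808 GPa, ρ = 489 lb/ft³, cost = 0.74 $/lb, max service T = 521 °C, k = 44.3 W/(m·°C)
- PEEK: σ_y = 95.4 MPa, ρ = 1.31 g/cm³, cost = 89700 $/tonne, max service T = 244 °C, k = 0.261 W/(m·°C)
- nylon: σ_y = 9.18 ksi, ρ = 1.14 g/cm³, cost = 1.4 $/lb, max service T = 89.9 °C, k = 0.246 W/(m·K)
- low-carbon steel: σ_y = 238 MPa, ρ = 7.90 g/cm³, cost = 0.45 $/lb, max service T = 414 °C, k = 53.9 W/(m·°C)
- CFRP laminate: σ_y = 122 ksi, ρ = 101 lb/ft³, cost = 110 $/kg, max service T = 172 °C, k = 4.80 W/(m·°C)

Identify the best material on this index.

aluminum alloy

Screen on constraints: cost ≤ 100 $/kg; max service T ≥ 127 °C; k ≥ 49.1 W/(m·K). Survivors: aluminum alloy, low-carbon steel.
In SI units:
  aluminum alloy: σ_y = 215.0 MPa, ρ = 2707 kg/m³
  low-carbon steel: σ_y = 238.0 MPa, ρ = 7900 kg/m³
  aluminum alloy: M = 5.42×10⁻³
  low-carbon steel: M = 1.95×10⁻³
Highest index: aluminum alloy.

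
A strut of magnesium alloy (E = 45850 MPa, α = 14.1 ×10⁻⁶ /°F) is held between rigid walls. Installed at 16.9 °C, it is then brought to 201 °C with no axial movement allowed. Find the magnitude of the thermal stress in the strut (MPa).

E = 45850 MPa = 45.85 GPa.
α = 14.1×10⁻⁶/°F × 9/5 = 25.4×10⁻⁶/K.
ΔT = 184.1 K. Constrained thermal stress σ = E·α·ΔT = 45.85×10³ MPa × 25.4×10⁻⁶ × 184.1 = 214 MPa (compressive).

214 MPa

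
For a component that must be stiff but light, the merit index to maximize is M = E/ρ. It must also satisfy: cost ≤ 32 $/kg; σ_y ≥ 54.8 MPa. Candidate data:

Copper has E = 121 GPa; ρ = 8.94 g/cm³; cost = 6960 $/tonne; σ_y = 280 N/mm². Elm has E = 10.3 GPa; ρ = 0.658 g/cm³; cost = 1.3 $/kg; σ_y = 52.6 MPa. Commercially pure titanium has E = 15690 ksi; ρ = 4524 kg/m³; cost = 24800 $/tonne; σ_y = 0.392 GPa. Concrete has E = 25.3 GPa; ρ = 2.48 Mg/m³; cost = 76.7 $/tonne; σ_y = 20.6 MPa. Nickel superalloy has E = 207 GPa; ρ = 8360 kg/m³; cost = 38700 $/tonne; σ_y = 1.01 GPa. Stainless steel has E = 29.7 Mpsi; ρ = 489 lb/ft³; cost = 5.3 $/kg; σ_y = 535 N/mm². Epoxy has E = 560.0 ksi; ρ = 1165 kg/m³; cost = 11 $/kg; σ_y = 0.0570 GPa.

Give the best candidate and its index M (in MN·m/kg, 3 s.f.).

stainless steel, M = 26.1 MN·m/kg

Screen on constraints: cost ≤ 32 $/kg; σ_y ≥ 54.8 MPa. Survivors: copper, commercially pure titanium, stainless steel, epoxy.
Putting every candidate on a common basis:
  copper: E = 121.0 GPa, ρ = 8940 kg/m³
  commercially pure titanium: E = 108.2 GPa, ρ = 4524 kg/m³
  stainless steel: E = 204.8 GPa, ρ = 7833 kg/m³
  epoxy: E = 3.861 GPa, ρ = 1165 kg/m³
  stainless steel: M = 26.1 MN·m/kg
  commercially pure titanium: M = 23.9 MN·m/kg
  copper: M = 13.5 MN·m/kg
  epoxy: M = 3.31 MN·m/kg
Stainless steel has the largest M.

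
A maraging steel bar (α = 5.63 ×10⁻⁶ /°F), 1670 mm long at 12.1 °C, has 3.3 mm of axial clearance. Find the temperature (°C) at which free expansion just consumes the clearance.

207 °C

α = 5.63×10⁻⁶/°F × 9/5 = 10.1×10⁻⁶/K.
α·L₀·ΔT = 3.3 mm ⇒ ΔT = 3.3 / (10.1×10⁻⁶ × 1670.0) = 195.0 K.
T = 12.1 + 195.0 = 207.1 °C.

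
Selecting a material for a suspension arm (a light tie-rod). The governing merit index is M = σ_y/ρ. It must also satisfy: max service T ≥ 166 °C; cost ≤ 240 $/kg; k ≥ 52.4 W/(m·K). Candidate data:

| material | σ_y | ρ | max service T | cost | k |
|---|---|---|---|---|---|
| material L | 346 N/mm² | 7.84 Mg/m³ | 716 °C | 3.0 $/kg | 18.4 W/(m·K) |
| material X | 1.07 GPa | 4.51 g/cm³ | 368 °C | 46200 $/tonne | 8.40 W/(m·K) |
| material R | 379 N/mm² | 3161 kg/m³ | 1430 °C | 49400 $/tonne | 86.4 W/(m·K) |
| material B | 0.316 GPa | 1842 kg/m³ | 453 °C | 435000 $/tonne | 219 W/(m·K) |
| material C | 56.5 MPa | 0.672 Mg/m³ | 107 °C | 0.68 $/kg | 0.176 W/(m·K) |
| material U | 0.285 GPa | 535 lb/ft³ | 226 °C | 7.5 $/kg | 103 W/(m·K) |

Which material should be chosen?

material R

Screen on constraints: max service T ≥ 166 °C; cost ≤ 240 $/kg; k ≥ 52.4 W/(m·K). Survivors: material R, material U.
Putting every candidate on a common basis:
  material R: σ_y = 379.0 MPa, ρ = 3161 kg/m³
  material U: σ_y = 285.0 MPa, ρ = 8570 kg/m³
  material R: M = 120 kN·m/kg
  material U: M = 33.3 kN·m/kg
Material R has the largest M.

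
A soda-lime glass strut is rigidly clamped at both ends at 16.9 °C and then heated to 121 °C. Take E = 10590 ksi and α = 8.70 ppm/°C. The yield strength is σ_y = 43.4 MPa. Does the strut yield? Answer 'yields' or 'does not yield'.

E = 10590 ksi = 73.02 GPa.
ΔT = 104.1 K. Constrained thermal stress σ = E·α·ΔT = 73.02×10³ MPa × 8.70×10⁻⁶ × 104.1 = 66.1 MPa (compressive).
Compare to σ_y = 43.4 MPa: σ ≥ σ_y, so it yields.

yields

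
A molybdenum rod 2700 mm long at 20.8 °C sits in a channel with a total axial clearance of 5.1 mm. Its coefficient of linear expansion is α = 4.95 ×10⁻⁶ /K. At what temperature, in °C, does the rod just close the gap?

402 °C

α·L₀·ΔT = 5.1 mm ⇒ ΔT = 5.1 / (4.95×10⁻⁶ × 2700.0) = 381.6 K.
T = 20.8 + 381.6 = 402.4 °C.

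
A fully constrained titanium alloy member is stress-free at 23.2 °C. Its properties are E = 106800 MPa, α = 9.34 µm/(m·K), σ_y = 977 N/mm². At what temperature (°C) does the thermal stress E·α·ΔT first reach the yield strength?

1000 °C

E = 106800 MPa = 106.8 GPa.
σ_y = 977 N/mm² = 977.0 MPa.
E·α·ΔT = 977.0 MPa ⇒ ΔT = 977.0 / (106.8×10³ × 9.34×10⁻⁶) = 979.4 K.
T = 23.2 + 979.4 = 1003 °C.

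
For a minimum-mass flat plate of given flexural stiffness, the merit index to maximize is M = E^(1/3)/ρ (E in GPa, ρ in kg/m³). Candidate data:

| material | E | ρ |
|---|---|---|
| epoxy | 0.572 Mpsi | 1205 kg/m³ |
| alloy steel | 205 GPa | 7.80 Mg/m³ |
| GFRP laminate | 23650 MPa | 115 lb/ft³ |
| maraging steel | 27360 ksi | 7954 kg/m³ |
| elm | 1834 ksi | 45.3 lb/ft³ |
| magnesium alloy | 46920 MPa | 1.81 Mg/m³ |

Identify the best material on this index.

Putting every candidate on a common basis:
  epoxy: E = 3.944 GPa, ρ = 1205 kg/m³
  alloy steel: E = 205.0 GPa, ρ = 7800 kg/m³
  GFRP laminate: E = 23.65 GPa, ρ = 1842 kg/m³
  maraging steel: E = 188.6 GPa, ρ = 7954 kg/m³
  elm: E = 12.64 GPa, ρ = 725.6 kg/m³
  magnesium alloy: E = 46.92 GPa, ρ = 1810 kg/m³
  elm: M = 3.21×10⁻³
  magnesium alloy: M = 1.99×10⁻³
  GFRP laminate: M = 1.56×10⁻³
  epoxy: M = 1.31×10⁻³
  alloy steel: M = 0.756×10⁻³
  maraging steel: M = 0.721×10⁻³
Highest index: elm.

elm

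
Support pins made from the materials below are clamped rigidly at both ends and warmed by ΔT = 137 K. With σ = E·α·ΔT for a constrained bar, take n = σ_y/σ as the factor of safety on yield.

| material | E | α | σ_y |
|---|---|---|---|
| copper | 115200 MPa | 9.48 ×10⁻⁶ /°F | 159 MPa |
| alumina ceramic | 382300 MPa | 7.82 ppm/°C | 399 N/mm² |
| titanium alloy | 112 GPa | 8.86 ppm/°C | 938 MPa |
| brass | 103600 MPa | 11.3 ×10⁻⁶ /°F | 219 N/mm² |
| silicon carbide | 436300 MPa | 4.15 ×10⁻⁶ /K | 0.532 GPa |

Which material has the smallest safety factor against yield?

In consistent units (E in GPa, α in ×10⁻⁶/K, σ_y in MPa):
  copper: E = 115.2, α = 17.1, σ_y = 159.0 → σ = 269 MPa, n = 0.590
  alumina ceramic: E = 382.3, α = 7.82, σ_y = 399.0 → σ = 410 MPa, n = 0.974
  titanium alloy: E = 112.0, α = 8.86, σ_y = 938.0 → σ = 136 MPa, n = 6.90
  brass: E = 103.6, α = 20.3, σ_y = 219.0 → σ = 289 MPa, n = 0.759
  silicon carbide: E = 436.3, α = 4.15, σ_y = 532.0 → σ = 248 MPa, n = 2.14
The minimum is copper at n = 0.590.

copper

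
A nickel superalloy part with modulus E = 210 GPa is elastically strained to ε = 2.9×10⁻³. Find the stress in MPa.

σ = E·ε = 210000 MPa × 2.9×10⁻³ = 609 MPa.

609 MPa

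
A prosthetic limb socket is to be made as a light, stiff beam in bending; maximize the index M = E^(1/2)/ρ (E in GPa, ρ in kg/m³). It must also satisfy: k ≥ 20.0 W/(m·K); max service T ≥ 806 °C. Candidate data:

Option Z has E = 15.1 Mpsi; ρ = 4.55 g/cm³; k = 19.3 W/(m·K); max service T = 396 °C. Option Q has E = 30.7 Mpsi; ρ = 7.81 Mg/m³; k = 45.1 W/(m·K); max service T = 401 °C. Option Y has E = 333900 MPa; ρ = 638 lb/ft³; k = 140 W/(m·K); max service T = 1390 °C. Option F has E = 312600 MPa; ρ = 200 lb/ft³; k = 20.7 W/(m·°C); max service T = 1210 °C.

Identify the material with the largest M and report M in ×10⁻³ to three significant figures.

Screen on constraints: k ≥ 20.0 W/(m·K); max service T ≥ 806 °C. Survivors: option Y, option F.
Normalizing units and computing the index:
  option Y: E = 333.9 GPa, ρ = 10220 kg/m³
  option F: E = 312.6 GPa, ρ = 3204 kg/m³
  option F: M = 5.52×10⁻³
  option Y: M = 1.79×10⁻³
Option F has the largest M.

option F, M = 5.52×10⁻³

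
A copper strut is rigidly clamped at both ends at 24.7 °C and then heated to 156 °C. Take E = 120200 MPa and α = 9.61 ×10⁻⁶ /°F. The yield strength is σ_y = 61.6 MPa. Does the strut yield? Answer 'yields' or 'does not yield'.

E = 120200 MPa = 120.2 GPa.
α = 9.61×10⁻⁶/°F × 9/5 = 17.3×10⁻⁶/K.
ΔT = 131.3 K. Constrained thermal stress σ = E·α·ΔT = 120.2×10³ MPa × 17.3×10⁻⁶ × 131.3 = 273 MPa (compressive).
Compare to σ_y = 61.6 MPa: σ ≥ σ_y, so it yields.

yields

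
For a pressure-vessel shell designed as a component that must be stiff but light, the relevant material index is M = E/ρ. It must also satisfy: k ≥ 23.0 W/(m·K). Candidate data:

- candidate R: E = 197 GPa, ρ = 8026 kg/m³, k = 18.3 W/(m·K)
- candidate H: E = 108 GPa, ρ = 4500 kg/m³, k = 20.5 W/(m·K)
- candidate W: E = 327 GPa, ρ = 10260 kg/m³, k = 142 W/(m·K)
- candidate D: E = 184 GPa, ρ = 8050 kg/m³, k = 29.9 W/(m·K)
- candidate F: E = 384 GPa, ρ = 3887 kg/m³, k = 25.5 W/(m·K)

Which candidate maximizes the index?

Screen on constraints: k ≥ 23.0 W/(m·K). Survivors: candidate W, candidate D, candidate F.
Per-candidate index values:
  candidate F: M = 98.8 MN·m/kg
  candidate W: M = 31.9 MN·m/kg
  candidate D: M = 22.9 MN·m/kg
Highest index: candidate F.

candidate F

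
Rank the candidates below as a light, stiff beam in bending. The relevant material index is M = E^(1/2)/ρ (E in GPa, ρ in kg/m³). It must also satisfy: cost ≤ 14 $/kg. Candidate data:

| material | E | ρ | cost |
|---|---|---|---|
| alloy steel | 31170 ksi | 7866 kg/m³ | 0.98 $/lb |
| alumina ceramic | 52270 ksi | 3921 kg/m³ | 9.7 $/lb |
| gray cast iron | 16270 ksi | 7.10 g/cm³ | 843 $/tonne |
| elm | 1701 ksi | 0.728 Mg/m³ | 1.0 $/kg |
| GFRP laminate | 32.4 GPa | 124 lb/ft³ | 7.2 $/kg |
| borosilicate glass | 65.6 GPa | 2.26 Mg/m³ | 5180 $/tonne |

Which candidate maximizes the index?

elm

Screen on constraints: cost ≤ 14 $/kg. Survivors: alloy steel, gray cast iron, elm, GFRP laminate, borosilicate glass.
In SI units:
  alloy steel: E = 214.9 GPa, ρ = 7866 kg/m³
  gray cast iron: E = 112.2 GPa, ρ = 7100 kg/m³
  elm: E = 11.73 GPa, ρ = 728.0 kg/m³
  GFRP laminate: E = 32.40 GPa, ρ = 1986 kg/m³
  borosilicate glass: E = 65.60 GPa, ρ = 2260 kg/m³
  elm: M = 4.70×10⁻³
  borosilicate glass: M = 3.58×10⁻³
  GFRP laminate: M = 2.87×10⁻³
  alloy steel: M = 1.86×10⁻³
  gray cast iron: M = 1.49×10⁻³
The maximum is for elm.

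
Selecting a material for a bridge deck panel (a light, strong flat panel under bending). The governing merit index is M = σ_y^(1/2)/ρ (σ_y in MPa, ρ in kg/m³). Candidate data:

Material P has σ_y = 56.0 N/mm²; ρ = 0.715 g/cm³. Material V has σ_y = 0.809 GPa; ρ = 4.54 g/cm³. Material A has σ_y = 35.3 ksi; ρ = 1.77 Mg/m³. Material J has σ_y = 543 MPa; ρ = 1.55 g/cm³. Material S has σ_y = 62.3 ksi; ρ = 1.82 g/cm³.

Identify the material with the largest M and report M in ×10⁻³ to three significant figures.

material J, M = 15.0×10⁻³

After converting to SI:
  material P: σ_y = 56.00 MPa, ρ = 715.0 kg/m³
  material V: σ_y = 809.0 MPa, ρ = 4540 kg/m³
  material A: σ_y = 243.4 MPa, ρ = 1770 kg/m³
  material J: σ_y = 543.0 MPa, ρ = 1550 kg/m³
  material S: σ_y = 429.5 MPa, ρ = 1820 kg/m³
  material J: M = 15.0×10⁻³
  material S: M = 11.4×10⁻³
  material P: M = 10.5×10⁻³
  material A: M = 8.81×10⁻³
  material V: M = 6.26×10⁻³
The maximum is for material J.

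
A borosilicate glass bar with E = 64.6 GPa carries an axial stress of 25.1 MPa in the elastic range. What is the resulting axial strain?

3.89×10⁻⁴

ε = σ/E = 25.1 / 64600 = 3.89×10⁻⁴.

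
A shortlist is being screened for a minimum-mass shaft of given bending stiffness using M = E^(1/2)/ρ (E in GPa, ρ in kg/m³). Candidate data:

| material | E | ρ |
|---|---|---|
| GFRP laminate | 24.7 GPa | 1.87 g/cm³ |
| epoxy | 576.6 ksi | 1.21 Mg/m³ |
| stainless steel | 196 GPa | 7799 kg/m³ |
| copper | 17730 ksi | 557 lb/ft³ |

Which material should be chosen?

GFRP laminate

Convert each candidate to consistent units, then evaluate M:
  GFRP laminate: E = 24.70 GPa, ρ = 1870 kg/m³
  epoxy: E = 3.976 GPa, ρ = 1210 kg/m³
  stainless steel: E = 196.0 GPa, ρ = 7799 kg/m³
  copper: E = 122.2 GPa, ρ = 8922 kg/m³
  GFRP laminate: M = 2.66×10⁻³
  stainless steel: M = 1.80×10⁻³
  epoxy: M = 1.65×10⁻³
  copper: M = 1.24×10⁻³
GFRP laminate has the largest M.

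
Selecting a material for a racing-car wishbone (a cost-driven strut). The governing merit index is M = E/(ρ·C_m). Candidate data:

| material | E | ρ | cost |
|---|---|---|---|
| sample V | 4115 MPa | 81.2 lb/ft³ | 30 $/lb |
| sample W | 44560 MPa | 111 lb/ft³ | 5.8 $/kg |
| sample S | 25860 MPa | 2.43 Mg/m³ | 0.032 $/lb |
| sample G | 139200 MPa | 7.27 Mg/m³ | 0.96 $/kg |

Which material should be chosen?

sample S

Convert each candidate to consistent units, then evaluate M:
  sample V: E = 4.115 GPa, ρ = 1301 kg/m³, cost = 66.14 $/kg
  sample W: E = 44.56 GPa, ρ = 1778 kg/m³, cost = 5.800 $/kg
  sample S: E = 25.86 GPa, ρ = 2430 kg/m³, cost = 0.07055 $/kg
  sample G: E = 139.2 GPa, ρ = 7270 kg/m³, cost = 0.9600 $/kg
  sample S: M = 151 MN·m per $
  sample G: M = 19.9 MN·m per $
  sample W: M = 4.32 MN·m per $
  sample V: M = 0.0478 MN·m per $
Highest index: sample S.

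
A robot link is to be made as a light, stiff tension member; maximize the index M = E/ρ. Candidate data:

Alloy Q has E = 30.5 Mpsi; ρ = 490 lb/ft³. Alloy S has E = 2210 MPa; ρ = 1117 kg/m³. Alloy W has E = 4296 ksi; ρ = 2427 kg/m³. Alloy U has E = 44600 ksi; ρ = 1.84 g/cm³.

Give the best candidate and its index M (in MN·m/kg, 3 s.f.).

alloy U, M = 167 MN·m/kg

In SI units:
  alloy Q: E = 210.3 GPa, ρ = 7849 kg/m³
  alloy S: E = 2.210 GPa, ρ = 1117 kg/m³
  alloy W: E = 29.62 GPa, ρ = 2427 kg/m³
  alloy U: E = 307.5 GPa, ρ = 1840 kg/m³
  alloy U: M = 167 MN·m/kg
  alloy Q: M = 26.8 MN·m/kg
  alloy W: M = 12.2 MN·m/kg
  alloy S: M = 1.98 MN·m/kg
Highest index: alloy U.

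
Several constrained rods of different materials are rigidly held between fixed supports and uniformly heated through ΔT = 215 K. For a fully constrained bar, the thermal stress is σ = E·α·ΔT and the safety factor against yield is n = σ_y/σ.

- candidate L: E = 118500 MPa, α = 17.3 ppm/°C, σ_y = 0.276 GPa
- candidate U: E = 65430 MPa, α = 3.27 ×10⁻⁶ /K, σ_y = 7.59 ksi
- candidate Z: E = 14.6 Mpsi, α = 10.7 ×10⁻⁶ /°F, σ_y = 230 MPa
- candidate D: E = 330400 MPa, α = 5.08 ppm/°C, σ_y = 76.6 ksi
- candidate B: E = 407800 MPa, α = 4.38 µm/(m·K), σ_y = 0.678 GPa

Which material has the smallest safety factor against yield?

candidate Z

In consistent units (E in GPa, α in ×10⁻⁶/K, σ_y in MPa):
  candidate L: E = 118.5, α = 17.3, σ_y = 276.0 → σ = 441 MPa, n = 0.626
  candidate U: E = 65.43, α = 3.27, σ_y = 52.33 → σ = 46.0 MPa, n = 1.14
  candidate Z: E = 100.7, α = 19.3, σ_y = 230.0 → σ = 417 MPa, n = 0.552
  candidate D: E = 330.4, α = 5.08, σ_y = 528.1 → σ = 361 MPa, n = 1.46
  candidate B: E = 407.8, α = 4.38, σ_y = 678.0 → σ = 384 MPa, n = 1.77
Candidate Z has the lowest safety factor, n = 0.552.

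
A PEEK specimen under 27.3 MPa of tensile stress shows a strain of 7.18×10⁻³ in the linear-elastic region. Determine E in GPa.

E = σ/ε = 27.3 MPa / 7.18×10⁻³ = 3802 MPa = 3.80 GPa.

3.80 GPa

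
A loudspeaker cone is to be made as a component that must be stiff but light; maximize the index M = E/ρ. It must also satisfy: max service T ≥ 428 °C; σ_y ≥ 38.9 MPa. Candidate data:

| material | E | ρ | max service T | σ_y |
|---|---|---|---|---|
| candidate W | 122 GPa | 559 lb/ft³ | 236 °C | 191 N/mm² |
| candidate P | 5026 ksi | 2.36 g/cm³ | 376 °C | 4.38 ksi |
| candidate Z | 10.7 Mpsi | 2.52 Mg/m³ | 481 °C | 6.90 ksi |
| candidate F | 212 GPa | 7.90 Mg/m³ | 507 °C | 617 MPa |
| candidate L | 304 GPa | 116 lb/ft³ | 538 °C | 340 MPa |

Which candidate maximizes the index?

candidate L

Screen on constraints: max service T ≥ 428 °C; σ_y ≥ 38.9 MPa. Survivors: candidate Z, candidate F, candidate L.
In SI units:
  candidate Z: E = 73.77 GPa, ρ = 2520 kg/m³
  candidate F: E = 212.0 GPa, ρ = 7900 kg/m³
  candidate L: E = 304.0 GPa, ρ = 1858 kg/m³
  candidate L: M = 164 MN·m/kg
  candidate Z: M = 29.3 MN·m/kg
  candidate F: M = 26.8 MN·m/kg
Highest index: candidate L.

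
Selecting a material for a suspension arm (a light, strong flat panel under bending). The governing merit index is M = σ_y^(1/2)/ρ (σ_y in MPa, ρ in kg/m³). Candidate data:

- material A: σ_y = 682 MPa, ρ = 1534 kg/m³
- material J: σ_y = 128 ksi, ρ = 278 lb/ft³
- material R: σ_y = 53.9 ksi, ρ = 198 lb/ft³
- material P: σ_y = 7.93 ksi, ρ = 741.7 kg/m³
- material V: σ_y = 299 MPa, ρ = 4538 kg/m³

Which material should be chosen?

Normalizing units and computing the index:
  material A: σ_y = 682.0 MPa, ρ = 1534 kg/m³
  material J: σ_y = 882.5 MPa, ρ = 4453 kg/m³
  material R: σ_y = 371.6 MPa, ρ = 3172 kg/m³
  material P: σ_y = 54.68 MPa, ρ = 741.7 kg/m³
  material V: σ_y = 299.0 MPa, ρ = 4538 kg/m³
  material A: M = 17.0×10⁻³
  material P: M = 9.97×10⁻³
  material J: M = 6.67×10⁻³
  material R: M = 6.08×10⁻³
  material V: M = 3.81×10⁻³
Material A ranks first.

material A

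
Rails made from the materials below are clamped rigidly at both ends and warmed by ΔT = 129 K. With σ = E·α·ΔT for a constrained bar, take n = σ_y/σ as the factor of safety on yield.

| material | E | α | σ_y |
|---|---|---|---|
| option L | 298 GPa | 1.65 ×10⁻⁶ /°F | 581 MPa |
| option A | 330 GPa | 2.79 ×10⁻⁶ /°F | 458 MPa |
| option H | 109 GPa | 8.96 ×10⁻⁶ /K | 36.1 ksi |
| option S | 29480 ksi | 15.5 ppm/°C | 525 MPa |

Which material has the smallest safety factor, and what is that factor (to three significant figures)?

Converting E to GPa, α to ×10⁻⁶/K, σ_y to MPa, then σ and n for each:
  option L: E = 298.0, α = 2.97, σ_y = 581.0 → σ = 114 MPa, n = 5.09
  option A: E = 330.0, α = 5.02, σ_y = 458.0 → σ = 214 MPa, n = 2.14
  option H: E = 109.0, α = 8.96, σ_y = 248.9 → σ = 126 MPa, n = 1.98
  option S: E = 203.3, α = 15.5, σ_y = 525.0 → σ = 406 MPa, n = 1.29
Option S has the lowest safety factor, n = 1.29.

option S, n = 1.29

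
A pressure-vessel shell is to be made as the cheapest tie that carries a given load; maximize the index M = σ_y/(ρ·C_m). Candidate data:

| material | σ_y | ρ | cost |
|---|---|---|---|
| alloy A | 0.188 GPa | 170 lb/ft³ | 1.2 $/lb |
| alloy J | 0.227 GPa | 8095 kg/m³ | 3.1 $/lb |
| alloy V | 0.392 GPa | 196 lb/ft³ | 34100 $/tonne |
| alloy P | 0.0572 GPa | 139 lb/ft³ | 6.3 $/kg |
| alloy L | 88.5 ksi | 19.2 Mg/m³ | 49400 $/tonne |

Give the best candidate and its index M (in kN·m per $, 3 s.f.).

alloy A, M = 26.1 kN·m per $

In SI units:
  alloy A: σ_y = 188.0 MPa, ρ = 2723 kg/m³, cost = 2.646 $/kg
  alloy J: σ_y = 227.0 MPa, ρ = 8095 kg/m³, cost = 6.834 $/kg
  alloy V: σ_y = 392.0 MPa, ρ = 3140 kg/m³, cost = 34.10 $/kg
  alloy P: σ_y = 57.20 MPa, ρ = 2227 kg/m³, cost = 6.300 $/kg
  alloy L: σ_y = 610.2 MPa, ρ = 19200 kg/m³, cost = 49.40 $/kg
  alloy A: M = 26.1 kN·m per $
  alloy J: M = 4.10 kN·m per $
  alloy P: M = 4.08 kN·m per $
  alloy V: M = 3.66 kN·m per $
  alloy L: M = 0.643 kN·m per $
Highest index: alloy A.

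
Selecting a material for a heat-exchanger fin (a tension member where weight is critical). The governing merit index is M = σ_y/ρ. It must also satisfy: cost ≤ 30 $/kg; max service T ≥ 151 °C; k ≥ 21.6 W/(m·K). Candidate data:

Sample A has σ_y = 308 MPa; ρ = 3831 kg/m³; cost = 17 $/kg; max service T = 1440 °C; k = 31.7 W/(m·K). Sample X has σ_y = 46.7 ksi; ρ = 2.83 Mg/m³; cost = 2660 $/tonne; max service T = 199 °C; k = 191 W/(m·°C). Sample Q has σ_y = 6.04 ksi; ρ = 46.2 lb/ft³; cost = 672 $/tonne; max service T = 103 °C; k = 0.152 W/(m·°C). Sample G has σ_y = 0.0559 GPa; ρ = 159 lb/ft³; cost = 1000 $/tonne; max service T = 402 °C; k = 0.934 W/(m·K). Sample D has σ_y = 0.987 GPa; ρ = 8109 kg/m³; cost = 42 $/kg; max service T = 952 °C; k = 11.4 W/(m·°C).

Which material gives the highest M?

sample X

Screen on constraints: cost ≤ 30 $/kg; max service T ≥ 151 °C; k ≥ 21.6 W/(m·K). Survivors: sample A, sample X.
After converting to SI:
  sample A: σ_y = 308.0 MPa, ρ = 3831 kg/m³
  sample X: σ_y = 322.0 MPa, ρ = 2830 kg/m³
  sample X: M = 114 kN·m/kg
  sample A: M = 80.4 kN·m/kg
Highest index: sample X.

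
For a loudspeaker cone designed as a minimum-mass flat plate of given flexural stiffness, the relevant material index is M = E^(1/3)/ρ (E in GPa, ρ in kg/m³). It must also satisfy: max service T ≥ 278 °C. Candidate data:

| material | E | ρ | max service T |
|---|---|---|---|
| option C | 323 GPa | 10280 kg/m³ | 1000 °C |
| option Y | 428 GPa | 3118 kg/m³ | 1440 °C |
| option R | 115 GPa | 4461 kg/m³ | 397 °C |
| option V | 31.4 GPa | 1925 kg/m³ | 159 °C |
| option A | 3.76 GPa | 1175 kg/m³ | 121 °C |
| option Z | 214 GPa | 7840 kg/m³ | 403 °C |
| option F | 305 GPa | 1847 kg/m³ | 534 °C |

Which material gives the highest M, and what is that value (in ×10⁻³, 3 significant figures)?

Screen on constraints: max service T ≥ 278 °C. Survivors: option C, option Y, option R, option Z, option F.
Computing M directly (units already consistent):
  option F: M = 3.64×10⁻³
  option Y: M = 2.42×10⁻³
  option R: M = 1.09×10⁻³
  option Z: M = 0.763×10⁻³
  option C: M = 0.667×10⁻³
Option F ranks first.

option F, M = 3.64×10⁻³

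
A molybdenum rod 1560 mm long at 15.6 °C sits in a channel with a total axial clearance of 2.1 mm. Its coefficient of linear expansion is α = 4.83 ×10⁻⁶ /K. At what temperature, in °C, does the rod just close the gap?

α·L₀·ΔT = 2.1 mm ⇒ ΔT = 2.1 / (4.83×10⁻⁶ × 1560.0) = 278.7 K.
T = 15.6 + 278.7 = 294.3 °C.

294 °C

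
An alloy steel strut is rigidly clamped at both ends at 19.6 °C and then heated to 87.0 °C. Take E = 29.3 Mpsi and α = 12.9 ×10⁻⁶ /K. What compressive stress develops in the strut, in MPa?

176 MPa

E = 29.3 Mpsi = 202.0 GPa.
ΔT = 67.40 K. Constrained thermal stress σ = E·α·ΔT = 202.0×10³ MPa × 12.9×10⁻⁶ × 67.40 = 176 MPa (compressive).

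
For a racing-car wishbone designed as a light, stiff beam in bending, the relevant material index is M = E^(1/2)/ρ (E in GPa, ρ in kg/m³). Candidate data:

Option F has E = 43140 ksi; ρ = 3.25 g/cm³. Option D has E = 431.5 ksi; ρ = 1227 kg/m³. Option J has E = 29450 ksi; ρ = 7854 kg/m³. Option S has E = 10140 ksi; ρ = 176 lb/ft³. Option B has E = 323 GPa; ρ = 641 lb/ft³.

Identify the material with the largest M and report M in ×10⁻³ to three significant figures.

option F, M = 5.31×10⁻³

Convert each candidate to consistent units, then evaluate M:
  option F: E = 297.4 GPa, ρ = 3250 kg/m³
  option D: E = 2.975 GPa, ρ = 1227 kg/m³
  option J: E = 203.1 GPa, ρ = 7854 kg/m³
  option S: E = 69.91 GPa, ρ = 2819 kg/m³
  option B: E = 323.0 GPa, ρ = 10270 kg/m³
  option F: M = 5.31×10⁻³
  option S: M = 2.97×10⁻³
  option J: M = 1.81×10⁻³
  option B: M = 1.75×10⁻³
  option D: M = 1.41×10⁻³
Option F has the largest M.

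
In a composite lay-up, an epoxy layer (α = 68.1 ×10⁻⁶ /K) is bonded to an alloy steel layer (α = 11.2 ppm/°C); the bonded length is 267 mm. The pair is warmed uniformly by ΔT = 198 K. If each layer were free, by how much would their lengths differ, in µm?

Δα = |68.1 − 11.2|×10⁻⁶/K = 56.9×10⁻⁶/K.
ΔL_mismatch = Δα·L·ΔT = 56.9×10⁻⁶ × 267.0 mm × 198.0 K = 3010 µm.

3010 µm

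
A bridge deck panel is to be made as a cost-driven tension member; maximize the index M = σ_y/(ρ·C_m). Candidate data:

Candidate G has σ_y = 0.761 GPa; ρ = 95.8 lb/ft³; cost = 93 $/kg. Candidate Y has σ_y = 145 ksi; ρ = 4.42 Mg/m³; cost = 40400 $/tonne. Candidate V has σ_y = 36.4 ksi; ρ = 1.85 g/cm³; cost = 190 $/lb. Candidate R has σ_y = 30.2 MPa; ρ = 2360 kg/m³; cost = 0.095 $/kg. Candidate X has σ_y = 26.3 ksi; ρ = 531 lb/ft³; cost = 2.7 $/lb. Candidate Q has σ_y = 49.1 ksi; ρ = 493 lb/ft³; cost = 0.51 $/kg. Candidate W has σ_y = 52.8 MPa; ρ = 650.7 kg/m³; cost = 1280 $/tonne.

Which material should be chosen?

candidate R

Convert each candidate to consistent units, then evaluate M:
  candidate G: σ_y = 761.0 MPa, ρ = 1535 kg/m³, cost = 93.00 $/kg
  candidate Y: σ_y = 999.7 MPa, ρ = 4420 kg/m³, cost = 40.40 $/kg
  candidate V: σ_y = 251.0 MPa, ρ = 1850 kg/m³, cost = 418.9 $/kg
  candidate R: σ_y = 30.20 MPa, ρ = 2360 kg/m³, cost = 0.09500 $/kg
  candidate X: σ_y = 181.3 MPa, ρ = 8506 kg/m³, cost = 5.952 $/kg
  candidate Q: σ_y = 338.5 MPa, ρ = 7897 kg/m³, cost = 0.5100 $/kg
  candidate W: σ_y = 52.80 MPa, ρ = 650.7 kg/m³, cost = 1.280 $/kg
  candidate R: M = 135 kN·m per $
  candidate Q: M = 84.1 kN·m per $
  candidate W: M = 63.4 kN·m per $
  candidate Y: M = 5.60 kN·m per $
  candidate G: M = 5.33 kN·m per $
  candidate X: M = 3.58 kN·m per $
  candidate V: M = 0.324 kN·m per $
Candidate R has the largest M.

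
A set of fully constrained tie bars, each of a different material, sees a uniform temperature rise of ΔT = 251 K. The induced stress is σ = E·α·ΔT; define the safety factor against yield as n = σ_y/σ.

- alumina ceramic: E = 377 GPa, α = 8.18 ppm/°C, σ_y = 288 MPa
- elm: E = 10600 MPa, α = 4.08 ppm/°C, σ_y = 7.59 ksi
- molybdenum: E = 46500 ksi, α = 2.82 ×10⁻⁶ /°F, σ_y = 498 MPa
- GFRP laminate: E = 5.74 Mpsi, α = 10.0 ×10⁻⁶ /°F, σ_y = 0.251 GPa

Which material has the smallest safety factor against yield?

In consistent units (E in GPa, α in ×10⁻⁶/K, σ_y in MPa):
  alumina ceramic: E = 377.0, α = 8.18, σ_y = 288.0 → σ = 774 MPa, n = 0.372
  elm: E = 10.60, α = 4.08, σ_y = 52.33 → σ = 10.9 MPa, n = 4.82
  molybdenum: E = 320.6, α = 5.08, σ_y = 498.0 → σ = 408 MPa, n = 1.22
  GFRP laminate: E = 39.58, α = 18.0, σ_y = 251.0 → σ = 179 MPa, n = 1.40
Alumina ceramic has the lowest safety factor, n = 0.372.

alumina ceramic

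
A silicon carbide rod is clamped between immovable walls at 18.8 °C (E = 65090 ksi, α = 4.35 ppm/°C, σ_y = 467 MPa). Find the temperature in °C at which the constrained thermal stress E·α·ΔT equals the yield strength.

E = 65090 ksi = 448.8 GPa.
E·α·ΔT = 467.0 MPa ⇒ ΔT = 467.0 / (448.8×10³ × 4.35×10⁻⁶) = 239.2 K.
T = 18.8 + 239.2 = 258.0 °C.

258 °C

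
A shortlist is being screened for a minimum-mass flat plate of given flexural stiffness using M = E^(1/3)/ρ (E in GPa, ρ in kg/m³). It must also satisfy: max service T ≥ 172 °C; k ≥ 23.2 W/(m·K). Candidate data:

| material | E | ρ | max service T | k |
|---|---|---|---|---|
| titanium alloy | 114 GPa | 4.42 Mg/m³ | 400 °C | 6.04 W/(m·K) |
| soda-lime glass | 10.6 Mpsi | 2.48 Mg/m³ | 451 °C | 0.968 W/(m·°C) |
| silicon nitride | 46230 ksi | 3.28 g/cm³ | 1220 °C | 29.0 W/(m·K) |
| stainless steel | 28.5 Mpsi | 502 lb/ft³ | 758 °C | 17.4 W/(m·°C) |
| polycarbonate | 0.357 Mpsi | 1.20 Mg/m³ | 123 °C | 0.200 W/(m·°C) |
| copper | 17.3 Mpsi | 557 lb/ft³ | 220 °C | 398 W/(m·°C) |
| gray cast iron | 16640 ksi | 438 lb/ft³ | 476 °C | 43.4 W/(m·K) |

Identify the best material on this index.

Screen on constraints: max service T ≥ 172 °C; k ≥ 23.2 W/(m·K). Survivors: silicon nitride, copper, gray cast iron.
Normalizing units and computing the index:
  silicon nitride: E = 318.7 GPa, ρ = 3280 kg/m³
  copper: E = 119.3 GPa, ρ = 8922 kg/m³
  gray cast iron: E = 114.7 GPa, ρ = 7016 kg/m³
  silicon nitride: M = 2.08×10⁻³
  gray cast iron: M = 0.693×10⁻³
  copper: M = 0.552×10⁻³
Silicon nitride has the largest M.

silicon nitride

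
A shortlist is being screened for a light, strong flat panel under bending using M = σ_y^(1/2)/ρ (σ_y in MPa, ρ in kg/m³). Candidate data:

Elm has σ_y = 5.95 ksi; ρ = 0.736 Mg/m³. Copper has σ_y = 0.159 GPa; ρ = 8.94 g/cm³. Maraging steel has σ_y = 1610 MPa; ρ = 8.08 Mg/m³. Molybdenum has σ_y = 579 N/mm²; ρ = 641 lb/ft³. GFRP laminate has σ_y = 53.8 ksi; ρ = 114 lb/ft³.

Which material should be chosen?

After converting to SI:
  elm: σ_y = 41.02 MPa, ρ = 736.0 kg/m³
  copper: σ_y = 159.0 MPa, ρ = 8940 kg/m³
  maraging steel: σ_y = 1610 MPa, ρ = 8080 kg/m³
  molybdenum: σ_y = 579.0 MPa, ρ = 10270 kg/m³
  GFRP laminate: σ_y = 370.9 MPa, ρ = 1826 kg/m³
  GFRP laminate: M = 10.5×10⁻³
  elm: M = 8.70×10⁻³
  maraging steel: M = 4.97×10⁻³
  molybdenum: M = 2.34×10⁻³
  copper: M = 1.41×10⁻³
GFRP laminate ranks first.

GFRP laminate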